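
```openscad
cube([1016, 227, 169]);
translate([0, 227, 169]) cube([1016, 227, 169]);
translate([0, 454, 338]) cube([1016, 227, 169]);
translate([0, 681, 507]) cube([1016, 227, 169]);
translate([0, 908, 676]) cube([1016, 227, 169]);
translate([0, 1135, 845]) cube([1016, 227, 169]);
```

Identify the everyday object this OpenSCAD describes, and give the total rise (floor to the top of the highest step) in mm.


A staircase. The total rise is 1014 mm.

6 identical blocks, each offset up and back from the previous — a staircase. Each step is 169 mm tall and there are 6 of them, so the total rise is 6 × 169 = 1014 mm.


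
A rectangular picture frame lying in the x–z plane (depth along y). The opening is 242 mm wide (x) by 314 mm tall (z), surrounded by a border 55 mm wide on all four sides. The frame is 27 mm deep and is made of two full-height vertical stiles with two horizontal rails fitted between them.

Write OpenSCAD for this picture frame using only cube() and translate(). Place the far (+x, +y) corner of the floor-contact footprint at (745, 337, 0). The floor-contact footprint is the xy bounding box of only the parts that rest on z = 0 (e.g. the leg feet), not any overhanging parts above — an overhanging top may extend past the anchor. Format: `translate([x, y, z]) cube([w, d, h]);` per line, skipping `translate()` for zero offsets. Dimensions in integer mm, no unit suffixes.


translate([393, 310, 0]) cube([55, 27, 424]);
translate([690, 310, 0]) cube([55, 27, 424]);
translate([448, 310, 0]) cube([242, 27, 55]);
translate([448, 310, 369]) cube([242, 27, 55]);


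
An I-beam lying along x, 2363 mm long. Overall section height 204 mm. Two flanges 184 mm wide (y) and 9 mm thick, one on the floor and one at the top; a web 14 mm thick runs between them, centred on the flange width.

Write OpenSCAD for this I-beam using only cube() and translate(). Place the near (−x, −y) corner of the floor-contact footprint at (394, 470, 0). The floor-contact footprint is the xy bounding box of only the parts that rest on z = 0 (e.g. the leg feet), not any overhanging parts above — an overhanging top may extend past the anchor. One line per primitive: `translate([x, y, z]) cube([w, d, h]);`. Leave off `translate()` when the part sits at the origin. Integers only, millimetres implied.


translate([394, 470, 0]) cube([2363, 184, 9]);
translate([394, 555, 9]) cube([2363, 14, 186]);
translate([394, 470, 195]) cube([2363, 184, 9]);


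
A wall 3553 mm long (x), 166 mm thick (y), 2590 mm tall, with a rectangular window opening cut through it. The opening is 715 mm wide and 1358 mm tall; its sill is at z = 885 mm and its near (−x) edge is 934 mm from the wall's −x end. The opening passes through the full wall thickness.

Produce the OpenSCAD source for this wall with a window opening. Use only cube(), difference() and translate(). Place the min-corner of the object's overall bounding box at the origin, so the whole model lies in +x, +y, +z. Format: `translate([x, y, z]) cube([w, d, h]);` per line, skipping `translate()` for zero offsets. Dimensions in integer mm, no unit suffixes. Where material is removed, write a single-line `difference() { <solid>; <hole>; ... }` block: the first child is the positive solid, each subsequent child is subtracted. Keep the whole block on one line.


difference() { cube([3553, 166, 2590]); translate([934, 0, 885]) cube([715, 166, 1358]); }


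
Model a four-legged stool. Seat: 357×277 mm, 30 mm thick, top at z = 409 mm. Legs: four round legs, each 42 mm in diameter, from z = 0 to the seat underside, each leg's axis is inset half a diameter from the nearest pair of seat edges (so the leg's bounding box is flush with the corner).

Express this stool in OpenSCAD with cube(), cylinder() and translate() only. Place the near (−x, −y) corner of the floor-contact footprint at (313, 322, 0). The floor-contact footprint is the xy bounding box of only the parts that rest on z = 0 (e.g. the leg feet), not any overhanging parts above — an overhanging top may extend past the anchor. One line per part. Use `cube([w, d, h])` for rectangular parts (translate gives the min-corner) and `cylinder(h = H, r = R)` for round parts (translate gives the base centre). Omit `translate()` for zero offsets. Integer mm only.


translate([313, 322, 379]) cube([357, 277, 30]);
translate([334, 343, 0]) cylinder(h = 379, r = 21);
translate([649, 343, 0]) cylinder(h = 379, r = 21);
translate([334, 578, 0]) cylinder(h = 379, r = 21);
translate([649, 578, 0]) cylinder(h = 379, r = 21);


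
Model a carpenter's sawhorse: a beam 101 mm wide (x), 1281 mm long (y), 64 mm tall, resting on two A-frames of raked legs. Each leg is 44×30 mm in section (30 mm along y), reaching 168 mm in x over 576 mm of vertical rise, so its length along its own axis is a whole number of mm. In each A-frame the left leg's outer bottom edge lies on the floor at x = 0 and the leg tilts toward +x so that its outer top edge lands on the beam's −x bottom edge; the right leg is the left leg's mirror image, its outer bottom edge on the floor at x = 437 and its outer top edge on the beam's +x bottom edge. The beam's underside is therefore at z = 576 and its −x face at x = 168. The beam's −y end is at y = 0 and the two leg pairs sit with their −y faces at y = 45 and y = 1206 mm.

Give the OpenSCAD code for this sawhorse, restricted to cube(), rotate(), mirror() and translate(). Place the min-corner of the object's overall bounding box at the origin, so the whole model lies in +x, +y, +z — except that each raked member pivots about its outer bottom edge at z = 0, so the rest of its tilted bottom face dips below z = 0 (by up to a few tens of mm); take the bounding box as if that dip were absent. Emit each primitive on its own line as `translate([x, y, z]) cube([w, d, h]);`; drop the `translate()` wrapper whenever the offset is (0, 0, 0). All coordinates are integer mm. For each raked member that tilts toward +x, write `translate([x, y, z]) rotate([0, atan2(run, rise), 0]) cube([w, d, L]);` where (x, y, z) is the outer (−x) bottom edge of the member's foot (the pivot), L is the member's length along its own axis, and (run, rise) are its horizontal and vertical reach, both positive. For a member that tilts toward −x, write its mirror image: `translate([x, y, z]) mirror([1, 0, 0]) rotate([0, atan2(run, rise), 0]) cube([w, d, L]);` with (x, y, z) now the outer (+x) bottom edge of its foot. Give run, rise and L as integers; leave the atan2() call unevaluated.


// leg length = √(168² + 576²) = 600
// right-leg outer foot x = 2·168 + 101 = 437
// beam min-corner = (168, 0, 576)
translate([168, 0, 576]) cube([101, 1281, 64]);
translate([0, 45, 0]) rotate([0, atan2(168, 576), 0]) cube([44, 30, 600]);
translate([437, 45, 0]) mirror([1, 0, 0]) rotate([0, atan2(168, 576), 0]) cube([44, 30, 600]);
translate([0, 1206, 0]) rotate([0, atan2(168, 576), 0]) cube([44, 30, 600]);
translate([437, 1206, 0]) mirror([1, 0, 0]) rotate([0, atan2(168, 576), 0]) cube([44, 30, 600]);


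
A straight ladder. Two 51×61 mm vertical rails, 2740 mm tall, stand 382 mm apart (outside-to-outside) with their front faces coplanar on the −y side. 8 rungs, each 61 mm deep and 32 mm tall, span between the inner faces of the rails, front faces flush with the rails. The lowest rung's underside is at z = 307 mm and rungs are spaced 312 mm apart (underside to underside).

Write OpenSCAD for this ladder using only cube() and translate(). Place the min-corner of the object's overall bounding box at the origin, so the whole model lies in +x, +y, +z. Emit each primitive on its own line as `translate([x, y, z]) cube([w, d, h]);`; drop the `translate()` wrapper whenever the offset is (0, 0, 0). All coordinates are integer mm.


cube([51, 61, 2740]);
translate([331, 0, 0]) cube([51, 61, 2740]);
translate([51, 0, 307]) cube([280, 61, 32]);
translate([51, 0, 619]) cube([280, 61, 32]);
translate([51, 0, 931]) cube([280, 61, 32]);
translate([51, 0, 1243]) cube([280, 61, 32]);
translate([51, 0, 1555]) cube([280, 61, 32]);
translate([51, 0, 1867]) cube([280, 61, 32]);
translate([51, 0, 2179]) cube([280, 61, 32]);
translate([51, 0, 2491]) cube([280, 61, 32]);


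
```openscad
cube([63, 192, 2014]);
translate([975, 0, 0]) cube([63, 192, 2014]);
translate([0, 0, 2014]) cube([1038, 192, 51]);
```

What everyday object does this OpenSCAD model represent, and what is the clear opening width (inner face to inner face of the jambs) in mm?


A door frame. The clear opening width is 912 mm.

Two 2014 mm tall posts with a header on top — a door frame. The left jamb is 63 mm wide at x = 0; the right jamb starts at x = 975. The clear opening is 975 − 63 = 912 mm.


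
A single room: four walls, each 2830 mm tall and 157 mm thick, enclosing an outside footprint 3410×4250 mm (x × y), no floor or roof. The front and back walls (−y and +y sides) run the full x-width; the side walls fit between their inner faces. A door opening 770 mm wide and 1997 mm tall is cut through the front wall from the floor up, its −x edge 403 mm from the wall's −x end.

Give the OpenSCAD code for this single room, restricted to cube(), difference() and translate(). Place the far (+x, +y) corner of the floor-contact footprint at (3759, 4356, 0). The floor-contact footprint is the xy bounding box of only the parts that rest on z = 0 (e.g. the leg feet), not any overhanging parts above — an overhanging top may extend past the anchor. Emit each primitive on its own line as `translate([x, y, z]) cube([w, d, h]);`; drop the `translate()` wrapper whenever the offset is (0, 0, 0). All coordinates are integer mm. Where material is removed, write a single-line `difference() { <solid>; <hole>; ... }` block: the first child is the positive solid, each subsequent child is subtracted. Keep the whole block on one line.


difference() { translate([349, 106, 0]) cube([3410, 157, 2830]); translate([752, 106, 0]) cube([770, 157, 1997]); }
translate([349, 4199, 0]) cube([3410, 157, 2830]);
translate([349, 263, 0]) cube([157, 3936, 2830]);
translate([3602, 263, 0]) cube([157, 3936, 2830]);


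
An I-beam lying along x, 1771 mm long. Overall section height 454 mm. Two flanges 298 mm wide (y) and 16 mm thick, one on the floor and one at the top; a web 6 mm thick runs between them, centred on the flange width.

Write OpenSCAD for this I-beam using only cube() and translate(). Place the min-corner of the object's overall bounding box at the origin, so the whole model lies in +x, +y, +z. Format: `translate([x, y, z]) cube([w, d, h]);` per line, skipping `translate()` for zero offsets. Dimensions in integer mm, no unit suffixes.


cube([1771, 298, 16]);
translate([0, 146, 16]) cube([1771, 6, 422]);
translate([0, 0, 438]) cube([1771, 298, 16]);


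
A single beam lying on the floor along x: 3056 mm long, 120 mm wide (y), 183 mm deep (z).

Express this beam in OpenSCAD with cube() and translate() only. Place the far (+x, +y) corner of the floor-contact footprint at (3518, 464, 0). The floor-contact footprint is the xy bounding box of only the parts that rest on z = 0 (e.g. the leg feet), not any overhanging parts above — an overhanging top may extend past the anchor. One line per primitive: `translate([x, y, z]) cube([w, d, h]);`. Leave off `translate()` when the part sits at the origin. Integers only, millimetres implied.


translate([462, 344, 0]) cube([3056, 120, 183]);


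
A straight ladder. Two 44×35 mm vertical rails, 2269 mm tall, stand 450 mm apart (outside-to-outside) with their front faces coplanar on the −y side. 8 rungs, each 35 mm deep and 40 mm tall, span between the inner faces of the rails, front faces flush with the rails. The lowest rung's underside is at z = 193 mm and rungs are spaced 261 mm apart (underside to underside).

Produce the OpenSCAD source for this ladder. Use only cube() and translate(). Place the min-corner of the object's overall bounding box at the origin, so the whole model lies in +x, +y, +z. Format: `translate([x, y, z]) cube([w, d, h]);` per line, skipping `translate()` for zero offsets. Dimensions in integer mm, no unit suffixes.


cube([44, 35, 2269]);
translate([406, 0, 0]) cube([44, 35, 2269]);
translate([44, 0, 193]) cube([362, 35, 40]);
translate([44, 0, 454]) cube([362, 35, 40]);
translate([44, 0, 715]) cube([362, 35, 40]);
translate([44, 0, 976]) cube([362, 35, 40]);
translate([44, 0, 1237]) cube([362, 35, 40]);
translate([44, 0, 1498]) cube([362, 35, 40]);
translate([44, 0, 1759]) cube([362, 35, 40]);
translate([44, 0, 2020]) cube([362, 35, 40]);


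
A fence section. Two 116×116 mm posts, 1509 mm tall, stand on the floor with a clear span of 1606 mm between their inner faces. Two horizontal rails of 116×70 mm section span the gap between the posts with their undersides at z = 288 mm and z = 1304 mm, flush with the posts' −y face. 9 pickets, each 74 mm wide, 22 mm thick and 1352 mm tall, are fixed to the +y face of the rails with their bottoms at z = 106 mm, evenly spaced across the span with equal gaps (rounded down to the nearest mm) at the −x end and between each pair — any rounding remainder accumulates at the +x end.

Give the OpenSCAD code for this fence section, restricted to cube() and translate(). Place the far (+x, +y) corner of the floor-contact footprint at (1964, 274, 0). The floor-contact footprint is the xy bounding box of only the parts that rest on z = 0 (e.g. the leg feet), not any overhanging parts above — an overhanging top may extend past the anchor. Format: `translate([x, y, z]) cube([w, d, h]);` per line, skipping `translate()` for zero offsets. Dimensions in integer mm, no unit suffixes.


translate([126, 158, 0]) cube([116, 116, 1509]);
translate([1848, 158, 0]) cube([116, 116, 1509]);
translate([242, 158, 288]) cube([1606, 116, 70]);
translate([242, 158, 1304]) cube([1606, 116, 70]);
translate([336, 274, 106]) cube([74, 22, 1352]);
translate([504, 274, 106]) cube([74, 22, 1352]);
translate([672, 274, 106]) cube([74, 22, 1352]);
translate([840, 274, 106]) cube([74, 22, 1352]);
translate([1008, 274, 106]) cube([74, 22, 1352]);
translate([1176, 274, 106]) cube([74, 22, 1352]);
translate([1344, 274, 106]) cube([74, 22, 1352]);
translate([1512, 274, 106]) cube([74, 22, 1352]);
translate([1680, 274, 106]) cube([74, 22, 1352]);


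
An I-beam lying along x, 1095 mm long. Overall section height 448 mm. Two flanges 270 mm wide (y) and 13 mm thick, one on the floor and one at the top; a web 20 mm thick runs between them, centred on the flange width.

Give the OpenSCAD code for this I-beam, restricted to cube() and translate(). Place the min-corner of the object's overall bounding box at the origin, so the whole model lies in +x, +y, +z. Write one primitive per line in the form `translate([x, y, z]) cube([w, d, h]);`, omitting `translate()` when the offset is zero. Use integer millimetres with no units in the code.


cube([1095, 270, 13]);
translate([0, 125, 13]) cube([1095, 20, 422]);
translate([0, 0, 435]) cube([1095, 270, 13]);


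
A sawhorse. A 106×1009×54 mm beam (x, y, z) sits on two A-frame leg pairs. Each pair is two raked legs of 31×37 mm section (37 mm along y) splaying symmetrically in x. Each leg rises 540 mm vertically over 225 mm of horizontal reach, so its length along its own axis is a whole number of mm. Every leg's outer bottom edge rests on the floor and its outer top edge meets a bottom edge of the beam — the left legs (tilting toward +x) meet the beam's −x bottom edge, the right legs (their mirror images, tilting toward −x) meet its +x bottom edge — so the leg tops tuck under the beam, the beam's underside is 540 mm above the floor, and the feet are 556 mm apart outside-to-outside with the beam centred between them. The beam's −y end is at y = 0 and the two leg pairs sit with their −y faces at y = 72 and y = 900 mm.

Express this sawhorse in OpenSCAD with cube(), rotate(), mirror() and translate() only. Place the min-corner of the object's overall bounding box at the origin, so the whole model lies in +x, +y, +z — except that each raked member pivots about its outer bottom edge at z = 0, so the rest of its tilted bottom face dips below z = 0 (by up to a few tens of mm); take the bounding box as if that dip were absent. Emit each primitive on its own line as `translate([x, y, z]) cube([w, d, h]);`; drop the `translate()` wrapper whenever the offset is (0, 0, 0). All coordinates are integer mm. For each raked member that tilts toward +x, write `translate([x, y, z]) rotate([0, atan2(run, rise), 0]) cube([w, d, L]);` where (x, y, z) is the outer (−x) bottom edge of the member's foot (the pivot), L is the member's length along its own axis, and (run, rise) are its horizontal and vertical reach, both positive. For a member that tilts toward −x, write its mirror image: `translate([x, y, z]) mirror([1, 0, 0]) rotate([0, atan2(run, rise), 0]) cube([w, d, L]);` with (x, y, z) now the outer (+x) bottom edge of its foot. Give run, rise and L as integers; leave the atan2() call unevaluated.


translate([225, 0, 540]) cube([106, 1009, 54]);
translate([0, 72, 0]) rotate([0, atan2(225, 540), 0]) cube([31, 37, 585]);
translate([556, 72, 0]) mirror([1, 0, 0]) rotate([0, atan2(225, 540), 0]) cube([31, 37, 585]);
translate([0, 900, 0]) rotate([0, atan2(225, 540), 0]) cube([31, 37, 585]);
translate([556, 900, 0]) mirror([1, 0, 0]) rotate([0, atan2(225, 540), 0]) cube([31, 37, 585]);


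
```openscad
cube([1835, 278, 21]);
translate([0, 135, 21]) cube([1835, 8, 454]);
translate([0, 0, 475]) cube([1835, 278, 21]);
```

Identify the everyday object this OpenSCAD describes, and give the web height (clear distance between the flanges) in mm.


An I-beam. The web height is 454 mm.

Two wide flanges with a thin centred web — an I-beam. Overall 496 mm minus two 21 mm flanges gives a web of 496 − 2·21 = 454 mm.


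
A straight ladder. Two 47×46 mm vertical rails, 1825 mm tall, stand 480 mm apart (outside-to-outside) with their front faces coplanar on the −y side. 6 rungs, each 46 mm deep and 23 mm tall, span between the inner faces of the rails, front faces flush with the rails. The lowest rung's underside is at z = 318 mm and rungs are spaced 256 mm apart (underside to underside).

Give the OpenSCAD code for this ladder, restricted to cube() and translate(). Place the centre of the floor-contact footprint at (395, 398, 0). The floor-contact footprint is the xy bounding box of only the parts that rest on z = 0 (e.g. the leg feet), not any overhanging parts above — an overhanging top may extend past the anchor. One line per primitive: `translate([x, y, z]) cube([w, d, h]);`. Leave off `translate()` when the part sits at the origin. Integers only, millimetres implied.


translate([155, 375, 0]) cube([47, 46, 1825]);
translate([588, 375, 0]) cube([47, 46, 1825]);
translate([202, 375, 318]) cube([386, 46, 23]);
translate([202, 375, 574]) cube([386, 46, 23]);
translate([202, 375, 830]) cube([386, 46, 23]);
translate([202, 375, 1086]) cube([386, 46, 23]);
translate([202, 375, 1342]) cube([386, 46, 23]);
translate([202, 375, 1598]) cube([386, 46, 23]);


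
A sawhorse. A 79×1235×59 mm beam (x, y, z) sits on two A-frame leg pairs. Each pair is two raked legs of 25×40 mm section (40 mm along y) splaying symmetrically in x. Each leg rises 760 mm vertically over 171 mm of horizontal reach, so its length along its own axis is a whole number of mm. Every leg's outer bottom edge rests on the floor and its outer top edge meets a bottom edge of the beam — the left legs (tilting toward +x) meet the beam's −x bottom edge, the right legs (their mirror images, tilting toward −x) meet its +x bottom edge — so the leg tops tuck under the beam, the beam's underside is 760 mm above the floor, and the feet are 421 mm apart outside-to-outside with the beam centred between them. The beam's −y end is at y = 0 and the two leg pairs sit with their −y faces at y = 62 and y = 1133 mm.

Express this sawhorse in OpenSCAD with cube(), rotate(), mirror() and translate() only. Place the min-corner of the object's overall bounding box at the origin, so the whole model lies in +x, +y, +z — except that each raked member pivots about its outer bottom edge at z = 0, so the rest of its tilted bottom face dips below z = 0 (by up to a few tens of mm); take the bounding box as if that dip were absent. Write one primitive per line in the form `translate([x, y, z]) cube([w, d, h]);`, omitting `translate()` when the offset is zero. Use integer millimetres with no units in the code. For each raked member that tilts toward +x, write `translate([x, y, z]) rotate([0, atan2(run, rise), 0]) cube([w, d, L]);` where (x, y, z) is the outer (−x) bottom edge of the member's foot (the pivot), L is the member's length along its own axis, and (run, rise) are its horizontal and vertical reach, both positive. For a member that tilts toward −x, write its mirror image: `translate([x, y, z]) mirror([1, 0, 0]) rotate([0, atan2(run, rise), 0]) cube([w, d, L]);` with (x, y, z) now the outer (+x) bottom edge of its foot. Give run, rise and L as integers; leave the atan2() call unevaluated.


translate([171, 0, 760]) cube([79, 1235, 59]);
translate([0, 62, 0]) rotate([0, atan2(171, 760), 0]) cube([25, 40, 779]);
translate([421, 62, 0]) mirror([1, 0, 0]) rotate([0, atan2(171, 760), 0]) cube([25, 40, 779]);
translate([0, 1133, 0]) rotate([0, atan2(171, 760), 0]) cube([25, 40, 779]);
translate([421, 1133, 0]) mirror([1, 0, 0]) rotate([0, atan2(171, 760), 0]) cube([25, 40, 779]);


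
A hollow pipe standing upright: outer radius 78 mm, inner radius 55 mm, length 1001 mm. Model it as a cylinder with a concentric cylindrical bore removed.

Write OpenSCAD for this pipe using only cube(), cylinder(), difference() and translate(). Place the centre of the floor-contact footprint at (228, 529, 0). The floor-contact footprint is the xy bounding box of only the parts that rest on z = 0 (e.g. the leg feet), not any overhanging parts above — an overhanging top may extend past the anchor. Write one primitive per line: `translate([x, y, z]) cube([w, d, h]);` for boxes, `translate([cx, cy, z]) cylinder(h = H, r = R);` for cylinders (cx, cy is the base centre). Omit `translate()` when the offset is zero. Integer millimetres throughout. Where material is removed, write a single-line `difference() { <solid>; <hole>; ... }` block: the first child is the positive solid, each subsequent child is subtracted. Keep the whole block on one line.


difference() { translate([228, 529, 0]) cylinder(h = 1001, r = 78); translate([228, 529, 0]) cylinder(h = 1001, r = 55); }


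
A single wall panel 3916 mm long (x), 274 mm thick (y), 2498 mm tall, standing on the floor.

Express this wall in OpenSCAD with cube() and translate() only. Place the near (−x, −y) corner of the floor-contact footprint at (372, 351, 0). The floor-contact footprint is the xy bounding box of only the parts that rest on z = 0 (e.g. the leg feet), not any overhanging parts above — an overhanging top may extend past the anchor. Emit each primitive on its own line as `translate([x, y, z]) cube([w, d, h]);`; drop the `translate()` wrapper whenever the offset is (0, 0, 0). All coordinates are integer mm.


translate([372, 351, 0]) cube([3916, 274, 2498]);


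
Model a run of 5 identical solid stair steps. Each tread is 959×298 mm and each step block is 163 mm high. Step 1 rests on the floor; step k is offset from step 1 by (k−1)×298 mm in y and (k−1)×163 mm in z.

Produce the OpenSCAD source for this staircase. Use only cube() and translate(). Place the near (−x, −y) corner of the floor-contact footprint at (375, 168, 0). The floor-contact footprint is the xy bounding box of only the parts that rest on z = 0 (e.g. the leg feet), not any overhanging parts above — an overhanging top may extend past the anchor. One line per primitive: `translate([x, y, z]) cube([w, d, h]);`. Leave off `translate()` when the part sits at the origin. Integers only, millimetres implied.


translate([375, 168, 0]) cube([959, 298, 163]);
translate([375, 466, 163]) cube([959, 298, 163]);
translate([375, 764, 326]) cube([959, 298, 163]);
translate([375, 1062, 489]) cube([959, 298, 163]);
translate([375, 1360, 652]) cube([959, 298, 163]);


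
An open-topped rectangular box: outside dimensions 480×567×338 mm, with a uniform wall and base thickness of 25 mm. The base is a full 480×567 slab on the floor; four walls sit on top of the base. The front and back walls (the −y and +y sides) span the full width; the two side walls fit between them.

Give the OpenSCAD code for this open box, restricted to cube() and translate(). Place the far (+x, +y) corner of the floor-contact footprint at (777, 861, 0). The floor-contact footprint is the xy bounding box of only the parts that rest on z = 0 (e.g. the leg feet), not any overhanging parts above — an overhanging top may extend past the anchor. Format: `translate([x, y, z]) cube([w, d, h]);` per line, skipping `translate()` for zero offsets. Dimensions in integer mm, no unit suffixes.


translate([297, 294, 0]) cube([480, 567, 25]);
translate([297, 294, 25]) cube([480, 25, 313]);
translate([297, 836, 25]) cube([480, 25, 313]);
translate([297, 319, 25]) cube([25, 517, 313]);
translate([752, 319, 25]) cube([25, 517, 313]);


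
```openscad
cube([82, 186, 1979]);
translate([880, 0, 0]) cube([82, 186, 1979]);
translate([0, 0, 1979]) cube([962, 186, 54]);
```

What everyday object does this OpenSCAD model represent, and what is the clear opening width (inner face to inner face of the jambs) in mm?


A door frame. The clear opening width is 798 mm.

Two 1979 mm tall posts with a header on top — a door frame. The left jamb is 82 mm wide at x = 0; the right jamb starts at x = 880. The clear opening is 880 − 82 = 798 mm.


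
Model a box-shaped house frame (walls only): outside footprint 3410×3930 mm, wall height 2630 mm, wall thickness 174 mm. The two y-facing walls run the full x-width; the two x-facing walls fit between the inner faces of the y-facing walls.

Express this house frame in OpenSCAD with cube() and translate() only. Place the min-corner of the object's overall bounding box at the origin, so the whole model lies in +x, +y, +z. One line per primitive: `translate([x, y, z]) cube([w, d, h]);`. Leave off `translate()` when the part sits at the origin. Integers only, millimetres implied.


cube([3410, 174, 2630]);
translate([0, 3756, 0]) cube([3410, 174, 2630]);
translate([0, 174, 0]) cube([174, 3582, 2630]);
translate([3236, 174, 0]) cube([174, 3582, 2630]);


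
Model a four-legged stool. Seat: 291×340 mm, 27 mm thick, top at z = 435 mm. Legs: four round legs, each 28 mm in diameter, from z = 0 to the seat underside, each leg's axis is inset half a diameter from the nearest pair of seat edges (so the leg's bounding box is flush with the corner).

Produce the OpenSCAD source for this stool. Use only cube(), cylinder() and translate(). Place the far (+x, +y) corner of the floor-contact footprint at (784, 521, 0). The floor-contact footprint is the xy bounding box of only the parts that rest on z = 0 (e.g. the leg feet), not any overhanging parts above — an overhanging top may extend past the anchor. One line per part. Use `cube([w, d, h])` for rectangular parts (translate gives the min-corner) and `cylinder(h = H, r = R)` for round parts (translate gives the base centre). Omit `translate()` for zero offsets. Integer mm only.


translate([493, 181, 408]) cube([291, 340, 27]);
translate([507, 195, 0]) cylinder(h = 408, r = 14);
translate([770, 195, 0]) cylinder(h = 408, r = 14);
translate([507, 507, 0]) cylinder(h = 408, r = 14);
translate([770, 507, 0]) cylinder(h = 408, r = 14);


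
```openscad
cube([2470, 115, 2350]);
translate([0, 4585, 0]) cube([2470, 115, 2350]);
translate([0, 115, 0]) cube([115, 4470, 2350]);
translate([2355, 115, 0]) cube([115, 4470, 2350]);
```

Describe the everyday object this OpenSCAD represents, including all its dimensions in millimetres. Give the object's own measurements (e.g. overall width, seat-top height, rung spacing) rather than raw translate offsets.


The wall frame of a small rectangular building: four walls, each 2350 mm tall and 115 mm thick, enclosing a footprint 2470 mm (x) by 4700 mm (y) outside-to-outside, with no floor or roof. The front and back walls (the −y and +y sides) span the full width; the two side walls fit between them.


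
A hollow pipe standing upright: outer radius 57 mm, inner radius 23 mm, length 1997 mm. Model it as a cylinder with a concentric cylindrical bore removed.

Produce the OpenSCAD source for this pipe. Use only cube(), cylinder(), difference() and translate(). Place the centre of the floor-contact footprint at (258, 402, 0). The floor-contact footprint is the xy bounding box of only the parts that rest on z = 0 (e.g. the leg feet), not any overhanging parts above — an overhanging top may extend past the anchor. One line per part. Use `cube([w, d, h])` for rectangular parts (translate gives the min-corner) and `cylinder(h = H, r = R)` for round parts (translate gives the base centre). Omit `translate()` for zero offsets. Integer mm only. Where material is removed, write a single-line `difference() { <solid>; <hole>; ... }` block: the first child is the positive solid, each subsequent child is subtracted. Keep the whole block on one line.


difference() { translate([258, 402, 0]) cylinder(h = 1997, r = 57); translate([258, 402, 0]) cylinder(h = 1997, r = 23); }


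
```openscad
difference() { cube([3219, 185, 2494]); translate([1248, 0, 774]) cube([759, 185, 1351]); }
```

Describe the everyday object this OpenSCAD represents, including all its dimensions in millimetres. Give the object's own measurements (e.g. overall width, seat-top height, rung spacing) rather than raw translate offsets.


A wall 3219 mm long (x), 185 mm thick (y), 2494 mm tall, with a rectangular window opening cut through it. The opening is 759 mm wide and 1351 mm tall; its sill is at z = 774 mm and its near (−x) edge is 1248 mm from the wall's −x end. The opening passes through the full wall thickness.


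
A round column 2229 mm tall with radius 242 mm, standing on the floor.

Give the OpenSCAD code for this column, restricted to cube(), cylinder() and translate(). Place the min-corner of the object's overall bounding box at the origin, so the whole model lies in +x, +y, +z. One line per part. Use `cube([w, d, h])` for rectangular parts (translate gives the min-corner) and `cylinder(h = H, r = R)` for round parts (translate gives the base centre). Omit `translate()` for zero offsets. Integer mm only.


translate([242, 242, 0]) cylinder(h = 2229, r = 242);


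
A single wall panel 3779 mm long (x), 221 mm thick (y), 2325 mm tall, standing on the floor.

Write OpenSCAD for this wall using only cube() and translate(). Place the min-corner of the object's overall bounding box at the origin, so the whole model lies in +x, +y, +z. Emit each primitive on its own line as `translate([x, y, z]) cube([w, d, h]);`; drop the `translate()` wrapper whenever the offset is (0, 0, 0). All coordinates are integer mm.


cube([3779, 221, 2325]);


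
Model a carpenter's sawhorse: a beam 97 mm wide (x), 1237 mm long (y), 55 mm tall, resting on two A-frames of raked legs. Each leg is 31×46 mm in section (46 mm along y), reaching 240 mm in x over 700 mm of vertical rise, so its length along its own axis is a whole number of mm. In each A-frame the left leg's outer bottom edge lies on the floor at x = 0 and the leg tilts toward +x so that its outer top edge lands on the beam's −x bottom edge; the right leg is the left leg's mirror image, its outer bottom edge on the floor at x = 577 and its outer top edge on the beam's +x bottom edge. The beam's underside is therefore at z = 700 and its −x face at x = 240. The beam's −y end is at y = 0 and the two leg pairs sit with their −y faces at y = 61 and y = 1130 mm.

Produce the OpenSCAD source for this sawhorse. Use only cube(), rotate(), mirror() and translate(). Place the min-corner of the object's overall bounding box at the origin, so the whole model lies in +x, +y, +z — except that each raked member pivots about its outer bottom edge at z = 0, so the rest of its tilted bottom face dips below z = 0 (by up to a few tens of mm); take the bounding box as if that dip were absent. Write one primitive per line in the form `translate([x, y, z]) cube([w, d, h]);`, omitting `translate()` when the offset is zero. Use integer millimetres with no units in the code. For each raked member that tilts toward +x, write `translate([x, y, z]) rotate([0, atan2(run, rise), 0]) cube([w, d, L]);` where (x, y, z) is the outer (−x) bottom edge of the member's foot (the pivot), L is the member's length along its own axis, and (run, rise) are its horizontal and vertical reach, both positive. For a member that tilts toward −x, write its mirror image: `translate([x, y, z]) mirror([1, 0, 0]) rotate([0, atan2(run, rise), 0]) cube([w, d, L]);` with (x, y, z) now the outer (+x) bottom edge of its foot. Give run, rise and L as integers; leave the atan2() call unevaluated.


translate([240, 0, 700]) cube([97, 1237, 55]);
translate([0, 61, 0]) rotate([0, atan2(240, 700), 0]) cube([31, 46, 740]);
translate([577, 61, 0]) mirror([1, 0, 0]) rotate([0, atan2(240, 700), 0]) cube([31, 46, 740]);
translate([0, 1130, 0]) rotate([0, atan2(240, 700), 0]) cube([31, 46, 740]);
translate([577, 1130, 0]) mirror([1, 0, 0]) rotate([0, atan2(240, 700), 0]) cube([31, 46, 740]);


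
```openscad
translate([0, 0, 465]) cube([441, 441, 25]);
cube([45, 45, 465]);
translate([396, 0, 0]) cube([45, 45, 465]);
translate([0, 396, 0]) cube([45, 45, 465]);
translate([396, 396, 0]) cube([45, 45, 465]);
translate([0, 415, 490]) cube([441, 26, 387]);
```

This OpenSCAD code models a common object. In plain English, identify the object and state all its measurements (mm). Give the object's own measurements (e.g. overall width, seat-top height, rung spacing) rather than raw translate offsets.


A chair. The seat is a 441×441×25 mm slab with its top at z = 490 mm, on four 45×45 mm corner legs (flush with the seat edges, standing on z = 0). A flat backrest 26 mm thick, 387 mm tall, spans the full seat width and rises from the seat top along its +y edge, rear face flush with the rear of the seat.


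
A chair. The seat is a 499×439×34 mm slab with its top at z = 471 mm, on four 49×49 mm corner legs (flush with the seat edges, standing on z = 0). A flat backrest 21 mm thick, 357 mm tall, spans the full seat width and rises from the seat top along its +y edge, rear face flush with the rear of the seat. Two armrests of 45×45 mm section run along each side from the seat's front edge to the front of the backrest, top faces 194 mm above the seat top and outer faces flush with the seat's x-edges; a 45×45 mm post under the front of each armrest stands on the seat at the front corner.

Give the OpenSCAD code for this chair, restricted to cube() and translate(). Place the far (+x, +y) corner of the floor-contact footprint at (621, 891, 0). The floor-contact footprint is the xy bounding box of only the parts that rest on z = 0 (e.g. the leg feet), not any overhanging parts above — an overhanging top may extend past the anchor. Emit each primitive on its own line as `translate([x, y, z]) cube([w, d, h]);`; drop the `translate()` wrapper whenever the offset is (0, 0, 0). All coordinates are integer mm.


translate([122, 452, 437]) cube([499, 439, 34]);
translate([122, 452, 0]) cube([49, 49, 437]);
translate([572, 452, 0]) cube([49, 49, 437]);
translate([122, 842, 0]) cube([49, 49, 437]);
translate([572, 842, 0]) cube([49, 49, 437]);
translate([122, 870, 471]) cube([499, 21, 357]);
translate([122, 452, 620]) cube([45, 418, 45]);
translate([576, 452, 620]) cube([45, 418, 45]);
translate([122, 452, 471]) cube([45, 45, 149]);
translate([576, 452, 471]) cube([45, 45, 149]);


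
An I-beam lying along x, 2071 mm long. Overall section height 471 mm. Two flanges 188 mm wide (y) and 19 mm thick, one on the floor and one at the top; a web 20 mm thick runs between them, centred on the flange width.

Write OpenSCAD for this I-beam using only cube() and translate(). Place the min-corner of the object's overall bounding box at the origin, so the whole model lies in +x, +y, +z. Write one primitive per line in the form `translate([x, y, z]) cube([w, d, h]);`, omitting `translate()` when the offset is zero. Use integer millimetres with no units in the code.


cube([2071, 188, 19]);
translate([0, 84, 19]) cube([2071, 20, 433]);
translate([0, 0, 452]) cube([2071, 188, 19]);


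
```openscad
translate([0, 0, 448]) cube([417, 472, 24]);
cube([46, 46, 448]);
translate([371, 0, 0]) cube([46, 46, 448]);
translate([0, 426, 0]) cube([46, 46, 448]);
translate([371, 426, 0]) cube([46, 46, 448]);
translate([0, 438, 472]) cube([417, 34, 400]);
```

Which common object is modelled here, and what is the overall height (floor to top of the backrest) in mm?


A chair. The overall height is 872 mm.

A slab on four corner posts with a tall panel at the back — a chair. The seat slab sits at z = 448 with thickness 24, and the 400 mm backrest starts at the seat top, so the overall height is 448 + 24 + 400 = 872 mm.


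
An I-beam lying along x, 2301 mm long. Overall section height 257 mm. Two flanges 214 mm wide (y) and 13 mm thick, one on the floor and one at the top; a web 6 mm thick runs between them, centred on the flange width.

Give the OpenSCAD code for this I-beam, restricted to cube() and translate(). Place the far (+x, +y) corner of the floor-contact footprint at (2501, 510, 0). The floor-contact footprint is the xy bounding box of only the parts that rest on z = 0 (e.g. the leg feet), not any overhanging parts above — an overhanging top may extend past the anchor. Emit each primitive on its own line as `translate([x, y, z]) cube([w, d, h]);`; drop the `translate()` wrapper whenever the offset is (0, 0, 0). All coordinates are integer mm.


translate([200, 296, 0]) cube([2301, 214, 13]);
translate([200, 400, 13]) cube([2301, 6, 231]);
translate([200, 296, 244]) cube([2301, 214, 13]);


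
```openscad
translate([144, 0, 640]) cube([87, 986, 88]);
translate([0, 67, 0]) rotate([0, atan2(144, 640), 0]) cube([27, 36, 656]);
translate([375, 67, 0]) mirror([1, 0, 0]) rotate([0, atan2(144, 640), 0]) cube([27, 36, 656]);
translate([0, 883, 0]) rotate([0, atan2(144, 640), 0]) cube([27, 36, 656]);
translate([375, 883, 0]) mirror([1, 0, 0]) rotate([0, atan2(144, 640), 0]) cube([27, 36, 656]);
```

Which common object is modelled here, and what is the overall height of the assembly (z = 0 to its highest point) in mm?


A sawhorse. The overall height is 728 mm.

A beam across two mirrored pairs of raked legs — a sawhorse. The beam's underside is at z = 640 (matching the legs' vertical rise in atan2(144, 640)) and the beam is 88 mm tall, so its top is at 640 + 88 = 728 mm. The raked legs top out at the beam's underside, so that is the highest point.


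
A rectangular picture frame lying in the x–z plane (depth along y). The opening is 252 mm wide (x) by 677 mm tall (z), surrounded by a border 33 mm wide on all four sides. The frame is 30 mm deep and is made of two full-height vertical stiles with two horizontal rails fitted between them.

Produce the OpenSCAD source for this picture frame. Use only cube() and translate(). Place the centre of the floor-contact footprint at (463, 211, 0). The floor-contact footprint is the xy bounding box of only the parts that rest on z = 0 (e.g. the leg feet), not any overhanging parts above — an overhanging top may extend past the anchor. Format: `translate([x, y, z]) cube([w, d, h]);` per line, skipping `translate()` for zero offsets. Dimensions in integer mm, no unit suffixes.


translate([304, 196, 0]) cube([33, 30, 743]);
translate([589, 196, 0]) cube([33, 30, 743]);
translate([337, 196, 0]) cube([252, 30, 33]);
translate([337, 196, 710]) cube([252, 30, 33]);


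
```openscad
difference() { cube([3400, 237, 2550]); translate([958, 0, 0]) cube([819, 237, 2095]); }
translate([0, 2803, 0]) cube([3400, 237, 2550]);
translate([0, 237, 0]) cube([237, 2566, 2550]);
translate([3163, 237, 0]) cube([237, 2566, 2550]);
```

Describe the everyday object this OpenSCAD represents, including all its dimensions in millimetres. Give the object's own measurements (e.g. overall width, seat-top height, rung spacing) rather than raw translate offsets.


A single room: four walls, each 2550 mm tall and 237 mm thick, enclosing an outside footprint 3400×3040 mm (x × y), no floor or roof. The front and back walls (−y and +y sides) run the full x-width; the side walls fit between their inner faces. A door opening 819 mm wide and 2095 mm tall is cut through the front wall from the floor up, its −x edge 958 mm from the wall's −x end.
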